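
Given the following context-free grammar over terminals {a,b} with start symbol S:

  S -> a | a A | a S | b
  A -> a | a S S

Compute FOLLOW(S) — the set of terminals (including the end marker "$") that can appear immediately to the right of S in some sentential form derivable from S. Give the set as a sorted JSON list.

FIRST sets, iterate to fixpoint:
iter 1:
  A via A→a: +{a}
  S via S→a: +{a}
  S via S→b: +{b}
  FIRST[S]={a,b}  FIRST[A]={a}
iter 2: — fixpoint
  FIRST[S]={a,b}  FIRST[A]={a}

FOLLOW iteration:
seed FOLLOW(S) with $
[1]
  A→a S S: FOLLOW(S) ⊇ FIRST(S) = {a,b}; new: +{a,b}
  S→a A: FOLLOW(A) ⊇ FOLLOW(S) ⊇ {$,a,b}; new: +{$,a,b}
  FOLLOW(S)={$,a,b}  FOLLOW(A)={$,a,b}
[2] (stable)
  FOLLOW(S)={$,a,b}  FOLLOW(A)={$,a,b}

FOLLOW(S) = ["$", "a", "b"]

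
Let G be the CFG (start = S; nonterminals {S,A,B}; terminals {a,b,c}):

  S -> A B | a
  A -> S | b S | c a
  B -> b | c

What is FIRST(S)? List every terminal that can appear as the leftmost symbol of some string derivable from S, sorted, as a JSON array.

Compute FIRST by fixpoint:
[1]
  A via A→b S: +{b}
  A via A→c a: +{c}
  B via B→b: +{b}
  B via B→c: +{c}
  S via S→A B: +{b,c}
  S via S→a: +{a}
  FIRST[S]={a,b,c}  FIRST[A]={b,c}  FIRST[B]={b,c}
[2]
  A via A→S: +{a}
  FIRST[S]={a,b,c}  FIRST[A]={a,b,c}  FIRST[B]={b,c}
[3] — fixpoint
  FIRST[S]={a,b,c}  FIRST[A]={a,b,c}  FIRST[B]={b,c}

FIRST(S) = ["a", "b", "c"]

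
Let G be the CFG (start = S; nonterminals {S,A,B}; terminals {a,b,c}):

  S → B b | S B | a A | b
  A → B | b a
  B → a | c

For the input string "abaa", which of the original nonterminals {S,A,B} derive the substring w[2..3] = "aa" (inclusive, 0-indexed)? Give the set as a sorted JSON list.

Convert to CNF:
  S -> B T0 | S B | T1 A | b
  A -> T0 T1 | a | c
  B -> a | c
  T0 -> b
  T1 -> a

CYK fill, restricted to cells inside w[2..3]:
  T[2,2] 'a' = {A,B,T1}  orig:{A,B}
  T[3,3] 'a' = {A,B,T1}  orig:{A,B}
  T[2,3] 'aa' = {S}

Original NTs in T[2,3] deriving "aa": ["S"]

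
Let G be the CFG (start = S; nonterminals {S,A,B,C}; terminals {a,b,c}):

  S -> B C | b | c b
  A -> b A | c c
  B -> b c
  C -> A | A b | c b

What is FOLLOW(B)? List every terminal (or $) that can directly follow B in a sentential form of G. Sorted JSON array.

FIRST sets, iterate to fixpoint:
round 1:
  A via A→b A: +{b}
  A via A→c c: +{c}
  B via B→b c: +{b}
  C via C→A: +{b,c}
  S via S→B C: +{b}
  S via S→c b: +{c}
  FIRST[S]={b,c}  FIRST[A]={b,c}  FIRST[B]={b}  FIRST[C]={b,c}
round 2: (stable)
  FIRST[S]={b,c}  FIRST[A]={b,c}  FIRST[B]={b}  FIRST[C]={b,c}

Compute FOLLOW by fixpoint:
seed FOLLOW(S) with $
iter 1:
  C→A b: FOLLOW(A) ⊇ FIRST(b) = {b}; new: +{b}
  S→B C: FOLLOW(B) ⊇ FIRST(C) = {b,c}; new: +{b,c}
  S→B C: FOLLOW(C) ⊇ FOLLOW(S) ⊇ {$}; new: +{$}
  FOLLOW(S)={$}  FOLLOW(A)={b}  FOLLOW(B)={b,c}  FOLLOW(C)={$}
iter 2:
  C→A: FOLLOW(A) ⊇ FOLLOW(C) ⊇ {$}; new: +{$}
  FOLLOW(S)={$}  FOLLOW(A)={$,b}  FOLLOW(B)={b,c}  FOLLOW(C)={$}
iter 3: done
  FOLLOW(S)={$}  FOLLOW(A)={$,b}  FOLLOW(B)={b,c}  FOLLOW(C)={$}

FOLLOW(B) = ["b", "c"]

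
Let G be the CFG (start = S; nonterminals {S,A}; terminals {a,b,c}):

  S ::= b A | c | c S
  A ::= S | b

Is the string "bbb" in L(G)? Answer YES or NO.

CNF form of G:
  S -> T0 A | T1 S | c
  A -> T0 A | T1 S | b | c
  T0 -> b
  T1 -> c

Fill CYK table bottom-up:
  T[0,0] 'b' = {A,T0}  orig:{A}
  T[1,1] 'b' = {A,T0}  orig:{A}
  T[2,2] 'b' = {A,T0}  orig:{A}
  T[0,1] 'bb' = {A,S}
  T[1,2] 'bb' = {A,S}
  T[0,2] 'bbb' = {A,S}

S ∈ T[0,2] ⇒ YES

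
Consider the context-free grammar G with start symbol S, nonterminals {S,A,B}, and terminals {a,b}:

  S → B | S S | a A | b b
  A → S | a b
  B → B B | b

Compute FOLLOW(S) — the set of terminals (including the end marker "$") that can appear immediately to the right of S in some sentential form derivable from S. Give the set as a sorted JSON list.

Compute FIRST by fixpoint:
iter 1:
  A via A→a b: +{a}
  B via B→b: +{b}
  S via S→B: +{b}
  S via S→a A: +{a}
  FIRST(S)={a,b}  FIRST(A)={a}  FIRST(B)={b}
iter 2:
  A via A→S: +{b}
  FIRST(S)={a,b}  FIRST(A)={a,b}  FIRST(B)={b}
iter 3: done
  FIRST(S)={a,b}  FIRST(A)={a,b}  FIRST(B)={b}

FOLLOW iteration:
initialize: $ ∈ FOLLOW(S)
iter 1:
  B→B B: FOLLOW(B) ⊇ FIRST(B) = {b}; new: +{b}
  S→B: FOLLOW(B) ⊇ FOLLOW(S) ⊇ {$}; new: +{$}
  S→S S: FOLLOW(S) ⊇ FIRST(S) = {a,b}; new: +{a,b}
  S→a A: FOLLOW(A) ⊇ FOLLOW(S) ⊇ {$,a,b}; new: +{$,a,b}
  FOLLOW[S]={$,a,b}  FOLLOW[A]={$,a,b}  FOLLOW[B]={$,b}
iter 2:
  S→B: FOLLOW(B) ⊇ FOLLOW(S) ⊇ {$,a,b}; new: +{a}
  FOLLOW[S]={$,a,b}  FOLLOW[A]={$,a,b}  FOLLOW[B]={$,a,b}
iter 3: (stable)
  FOLLOW[S]={$,a,b}  FOLLOW[A]={$,a,b}  FOLLOW[B]={$,a,b}

FOLLOW(S) = ["$", "a", "b"]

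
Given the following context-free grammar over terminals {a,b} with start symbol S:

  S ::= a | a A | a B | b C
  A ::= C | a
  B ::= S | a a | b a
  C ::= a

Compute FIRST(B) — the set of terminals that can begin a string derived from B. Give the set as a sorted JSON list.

Compute FIRST by fixpoint:
round 1:
  A via A→a: +{a}
  B via B→a a: +{a}
  B via B→b a: +{b}
  C via C→a: +{a}
  S via S→a: +{a}
  S via S→b C: +{b}
  FIRST(S)={a,b}  FIRST(A)={a}  FIRST(B)={a,b}  FIRST(C)={a}
round 2: done
  FIRST(S)={a,b}  FIRST(A)={a}  FIRST(B)={a,b}  FIRST(C)={a}

FIRST(B) = ["a", "b"]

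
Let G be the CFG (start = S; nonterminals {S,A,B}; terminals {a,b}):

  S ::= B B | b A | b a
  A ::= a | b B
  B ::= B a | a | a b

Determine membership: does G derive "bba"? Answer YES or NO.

Convert to CNF:
  S -> B B | T0 A | T0 T1
  A -> T0 B | a
  B -> B T1 | T1 T0 | a
  T0 -> b
  T1 -> a

Fill CYK table bottom-up:
  T[0,0] 'b' = {T0}  orig:{}
  T[1,1] 'b' = {T0}  orig:{}
  T[2,2] 'a' = {A,B,T1}  orig:{A,B}
  T[0,1] 'bb' = ∅
  T[1,2] 'ba' = {A,S}
  T[0,2] 'bba' = {S}

S ∈ T[0,2] ⇒ YES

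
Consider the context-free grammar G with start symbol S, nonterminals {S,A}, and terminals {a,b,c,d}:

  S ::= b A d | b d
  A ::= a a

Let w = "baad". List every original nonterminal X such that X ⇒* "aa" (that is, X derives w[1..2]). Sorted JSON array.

Convert to CNF:
  S -> T1 T2 | T1 X3
  A -> T0 T0
  T0 -> a
  T1 -> b
  T2 -> d
  X3 -> A T2

Fill CYK table bottom-up — only the sub-triangle for w[1..2]:
  T[1,1] 'a' = {T0}  orig:{}
  T[2,2] 'a' = {T0}  orig:{}
  T[1,2] 'aa' = {A}

Original NTs in T[1,2] deriving "aa": ["A"]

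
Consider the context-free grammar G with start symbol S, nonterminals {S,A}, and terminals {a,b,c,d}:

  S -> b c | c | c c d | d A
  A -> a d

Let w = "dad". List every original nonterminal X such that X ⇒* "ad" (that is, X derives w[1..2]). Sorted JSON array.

CNF form of G:
  S -> T1 A | T2 T3 | T3 X4 | c
  A -> T0 T1
  T0 -> a
  T1 -> d
  T2 -> b
  T3 -> c
  X4 -> T3 T1

CYK fill — only the sub-triangle for w[1..2]:
  T[1,1] 'a' = {T0}  orig:{}
  T[2,2] 'd' = {T1}  orig:{}
  T[1,2] 'ad' = {A}

Original NTs in T[1,2] deriving "ad": ["A"]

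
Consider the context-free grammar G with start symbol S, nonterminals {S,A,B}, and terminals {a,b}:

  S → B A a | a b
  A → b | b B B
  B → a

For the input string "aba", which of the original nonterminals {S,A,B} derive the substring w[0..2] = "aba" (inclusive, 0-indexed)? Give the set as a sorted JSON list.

CNF form of G:
  S -> B X3 | T1 T0
  A -> T0 X2 | b
  B -> a
  T0 -> b
  T1 -> a
  X2 -> B B
  X3 -> A T1

CYK table (by increasing span), restricted to cells inside w[0..2]:
  cell(0,0) a: {B,T1}  orig:{B}
  cell(1,1) b: {A,T0}  orig:{A}
  cell(2,2) a: {B,T1}  orig:{B}
  cell(0,1) ab: {S}
  cell(1,2) ba: {X3}  orig:{}
  cell(0,2) aba: {S}

Original NTs in T[0,2] deriving "aba": ["S"]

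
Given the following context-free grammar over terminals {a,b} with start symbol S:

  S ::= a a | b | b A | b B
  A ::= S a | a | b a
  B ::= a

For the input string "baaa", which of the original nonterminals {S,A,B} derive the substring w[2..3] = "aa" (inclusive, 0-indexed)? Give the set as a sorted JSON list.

Convert to CNF:
  S -> T0 T0 | T1 A | T1 B | b
  A -> S T0 | T1 T0 | a
  B -> a
  T0 -> a
  T1 -> b

CYK fill — only the sub-triangle for w[2..3]:
  [2..2]={A,B,T0}  "a"  orig:{A,B}
  [3..3]={A,B,T0}  "a"  orig:{A,B}
  [2..3]={S}  "aa"

Original NTs in T[2,3] deriving "aa": ["S"]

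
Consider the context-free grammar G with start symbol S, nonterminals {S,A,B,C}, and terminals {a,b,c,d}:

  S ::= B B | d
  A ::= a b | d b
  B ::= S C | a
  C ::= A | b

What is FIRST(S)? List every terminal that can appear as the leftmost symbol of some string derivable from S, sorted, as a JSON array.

FIRST sets, iterate to fixpoint:
[1]
  A via A→a b: +{a}
  A via A→d b: +{d}
  B via B→a: +{a}
  C via C→A: +{a,d}
  C via C→b: +{b}
  S via S→B B: +{a}
  S via S→d: +{d}
  FIRST[S]={a,d}  FIRST[A]={a,d}  FIRST[B]={a}  FIRST[C]={a,b,d}
[2]
  B via B→S C: +{d}
  FIRST[S]={a,d}  FIRST[A]={a,d}  FIRST[B]={a,d}  FIRST[C]={a,b,d}
[3] — fixpoint
  FIRST[S]={a,d}  FIRST[A]={a,d}  FIRST[B]={a,d}  FIRST[C]={a,b,d}

FIRST(S) = ["a", "d"]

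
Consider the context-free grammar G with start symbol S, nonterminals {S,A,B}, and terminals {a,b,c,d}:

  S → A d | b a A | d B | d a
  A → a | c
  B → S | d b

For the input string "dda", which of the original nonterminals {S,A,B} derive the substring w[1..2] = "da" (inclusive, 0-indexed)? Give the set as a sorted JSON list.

Convert to CNF:
  S -> A T0 | T0 B | T0 T2 | T1 X4
  A -> a | c
  B -> A T0 | T0 B | T0 T1 | T0 T2 | T1 X3
  T0 -> d
  T1 -> b
  T2 -> a
  X3 -> T2 A
  X4 -> T2 A

CYK fill (cells [i..j] with 1 ≤ i ≤ j ≤ 2 only):
  cell(1,1) d: {T0}  orig:{}
  cell(2,2) a: {A,T2}  orig:{A}
  cell(1,2) da: {B,S}

Original NTs in T[1,2] deriving "da": ["B", "S"]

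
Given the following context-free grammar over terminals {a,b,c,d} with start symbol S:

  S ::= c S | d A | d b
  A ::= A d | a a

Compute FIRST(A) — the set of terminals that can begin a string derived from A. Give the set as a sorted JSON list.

Compute FIRST by fixpoint:
round 1:
  A via A→a a: +{a}
  S via S→c S: +{c}
  S via S→d A: +{d}
  FIRST(S)={c,d}  FIRST(A)={a}
round 2: — fixpoint
  FIRST(S)={c,d}  FIRST(A)={a}

FIRST(A) = ["a"]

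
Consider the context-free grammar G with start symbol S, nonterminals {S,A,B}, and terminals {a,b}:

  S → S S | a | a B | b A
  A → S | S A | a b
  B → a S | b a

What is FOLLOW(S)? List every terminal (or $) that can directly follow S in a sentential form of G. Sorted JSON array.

FIRST sets, iterate to fixpoint:
[1]
  A via A→a b: +{a}
  B via B→a S: +{a}
  B via B→b a: +{b}
  S via S→a: +{a}
  S via S→b A: +{b}
  FIRST(S)={a,b}  FIRST(A)={a}  FIRST(B)={a,b}
[2]
  A via A→S: +{b}
  FIRST(S)={a,b}  FIRST(A)={a,b}  FIRST(B)={a,b}
[3] (stable)
  FIRST(S)={a,b}  FIRST(A)={a,b}  FIRST(B)={a,b}

FOLLOW iteration:
seed FOLLOW(S) with $
[1]
  A→S A: FOLLOW(S) ⊇ FIRST(A) = {a,b}; new: +{a,b}
  S→a B: FOLLOW(B) ⊇ FOLLOW(S) ⊇ {$,a,b}; new: +{$,a,b}
  S→b A: FOLLOW(A) ⊇ FOLLOW(S) ⊇ {$,a,b}; new: +{$,a,b}
  FOLLOW(S)={$,a,b}  FOLLOW(A)={$,a,b}  FOLLOW(B)={$,a,b}
[2] — fixpoint
  FOLLOW(S)={$,a,b}  FOLLOW(A)={$,a,b}  FOLLOW(B)={$,a,b}

FOLLOW(S) = ["$", "a", "b"]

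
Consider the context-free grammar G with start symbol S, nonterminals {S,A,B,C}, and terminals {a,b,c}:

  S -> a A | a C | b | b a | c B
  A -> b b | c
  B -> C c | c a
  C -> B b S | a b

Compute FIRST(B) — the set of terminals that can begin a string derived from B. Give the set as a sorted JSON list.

FIRST sets, iterate to fixpoint:
iter 1:
  A via A→b b: +{b}
  A via A→c: +{c}
  B via B→c a: +{c}
  C via C→B b S: +{c}
  C via C→a b: +{a}
  S via S→a A: +{a}
  S via S→b: +{b}
  S via S→c B: +{c}
  FIRST[S]={a,b,c}  FIRST[A]={b,c}  FIRST[B]={c}  FIRST[C]={a,c}
iter 2:
  B via B→C c: +{a}
  FIRST[S]={a,b,c}  FIRST[A]={b,c}  FIRST[B]={a,c}  FIRST[C]={a,c}
iter 3: done
  FIRST[S]={a,b,c}  FIRST[A]={b,c}  FIRST[B]={a,c}  FIRST[C]={a,c}

FIRST(B) = ["a", "c"]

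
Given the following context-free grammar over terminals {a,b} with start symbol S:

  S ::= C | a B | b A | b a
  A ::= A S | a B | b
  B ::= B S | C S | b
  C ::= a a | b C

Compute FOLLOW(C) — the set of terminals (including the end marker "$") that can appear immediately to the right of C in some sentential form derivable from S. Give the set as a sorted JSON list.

FIRST iteration:
round 1:
  A via A→a B: +{a}
  A via A→b: +{b}
  B via B→b: +{b}
  C via C→a a: +{a}
  C via C→b C: +{b}
  S via S→C: +{a,b}
  FIRST[S]={a,b}  FIRST[A]={a,b}  FIRST[B]={b}  FIRST[C]={a,b}
round 2:
  B via B→C S: +{a}
  FIRST[S]={a,b}  FIRST[A]={a,b}  FIRST[B]={a,b}  FIRST[C]={a,b}
round 3: done
  FIRST[S]={a,b}  FIRST[A]={a,b}  FIRST[B]={a,b}  FIRST[C]={a,b}

FOLLOW sets:
initialize: $ ∈ FOLLOW(S)
round 1:
  A→A S: FOLLOW(A) ⊇ FIRST(S) = {a,b}; new: +{a,b}
  A→A S: FOLLOW(S) ⊇ FOLLOW(A) ⊇ {a,b}; new: +{a,b}
  A→a B: FOLLOW(B) ⊇ FOLLOW(A) ⊇ {a,b}; new: +{a,b}
  B→C S: FOLLOW(C) ⊇ FIRST(S) = {a,b}; new: +{a,b}
  S→C: FOLLOW(C) ⊇ FOLLOW(S) ⊇ {$,a,b}; new: +{$}
  S→a B: FOLLOW(B) ⊇ FOLLOW(S) ⊇ {$,a,b}; new: +{$}
  S→b A: FOLLOW(A) ⊇ FOLLOW(S) ⊇ {$,a,b}; new: +{$}
  S: {$,a,b}  A: {$,a,b}  B: {$,a,b}  C: {$,a,b}
round 2: done
  S: {$,a,b}  A: {$,a,b}  B: {$,a,b}  C: {$,a,b}

FOLLOW(C) = ["$", "a", "b"]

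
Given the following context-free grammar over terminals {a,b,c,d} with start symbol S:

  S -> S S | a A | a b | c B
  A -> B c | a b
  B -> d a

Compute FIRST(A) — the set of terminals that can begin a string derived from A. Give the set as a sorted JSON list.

FIRST sets, iterate to fixpoint:
round 1:
  A via A→a b: +{a}
  B via B→d a: +{d}
  S via S→a A: +{a}
  S via S→c B: +{c}
  FIRST[S]={a,c}  FIRST[A]={a}  FIRST[B]={d}
round 2:
  A via A→B c: +{d}
  FIRST[S]={a,c}  FIRST[A]={a,d}  FIRST[B]={d}
round 3: (stable)
  FIRST[S]={a,c}  FIRST[A]={a,d}  FIRST[B]={d}

FIRST(A) = ["a", "d"]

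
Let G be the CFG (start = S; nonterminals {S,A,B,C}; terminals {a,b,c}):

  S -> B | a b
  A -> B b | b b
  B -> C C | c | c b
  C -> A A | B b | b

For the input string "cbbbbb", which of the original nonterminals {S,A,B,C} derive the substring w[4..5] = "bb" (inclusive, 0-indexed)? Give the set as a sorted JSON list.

Convert to CNF:
  S -> C C | T1 T0 | T2 T0 | c
  A -> B T0 | T0 T0
  B -> C C | T1 T0 | c
  C -> A A | B T0 | b
  T0 -> b
  T1 -> c
  T2 -> a

CYK table (by increasing span) (cells [i..j] with 4 ≤ i ≤ j ≤ 5 only):
  T[4,4] 'b' = {C,T0}  orig:{C}
  T[5,5] 'b' = {C,T0}  orig:{C}
  T[4,5] 'bb' = {A,B,S}

Original NTs in T[4,5] deriving "bb": ["A", "B", "S"]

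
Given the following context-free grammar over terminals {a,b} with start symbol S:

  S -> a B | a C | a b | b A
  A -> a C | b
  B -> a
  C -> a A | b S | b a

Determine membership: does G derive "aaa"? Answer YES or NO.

CNF form of G:
  S -> T0 B | T0 C | T0 T1 | T1 A
  A -> T0 C | b
  B -> a
  C -> T0 A | T1 S | T1 T0
  T0 -> a
  T1 -> b

CYK table (by increasing span):
  cell(0,0) a: {B,T0}  orig:{B}
  cell(1,1) a: {B,T0}  orig:{B}
  cell(2,2) a: {B,T0}  orig:{B}
  cell(0,1) aa: {S}
  cell(1,2) aa: {S}
  cell(0,2) aaa: ∅

S ∉ T[0,2] ⇒ NO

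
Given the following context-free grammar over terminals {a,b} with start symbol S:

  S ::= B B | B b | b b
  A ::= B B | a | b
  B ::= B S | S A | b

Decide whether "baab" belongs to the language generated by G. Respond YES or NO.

Convert to CNF:
  S -> B B | B T0 | T0 T0
  A -> B B | a | b
  B -> B S | S A | b
  T0 -> b

CYK fill:
  [0..0]={A,B,T0}  "b"  orig:{A,B}
  [1..1]={A}  "a"
  [2..2]={A}  "a"
  [3..3]={A,B,T0}  "b"  orig:{A,B}
  [0..1]=∅  "ba"
  [1..2]=∅  "aa"
  [2..3]=∅  "ab"
  [0..2]=∅  "baa"
  [1..3]=∅  "aab"
  [0..3]=∅  "baab"

S ∉ T[0,3] ⇒ NO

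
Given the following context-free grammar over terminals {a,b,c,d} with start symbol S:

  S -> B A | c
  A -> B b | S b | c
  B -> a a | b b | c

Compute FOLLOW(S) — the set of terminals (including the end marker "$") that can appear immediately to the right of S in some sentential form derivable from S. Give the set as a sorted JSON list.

FIRST iteration:
[1]
  A via A→c: +{c}
  B via B→a a: +{a}
  B via B→b b: +{b}
  B via B→c: +{c}
  S via S→B A: +{a,b,c}
  FIRST[S]={a,b,c}  FIRST[A]={c}  FIRST[B]={a,b,c}
[2]
  A via A→B b: +{a,b}
  FIRST[S]={a,b,c}  FIRST[A]={a,b,c}  FIRST[B]={a,b,c}
[3] (no change)
  FIRST[S]={a,b,c}  FIRST[A]={a,b,c}  FIRST[B]={a,b,c}

FOLLOW sets:
FOLLOW(S) := {$}
iter 1:
  A→B b: FOLLOW(B) ⊇ FIRST(b) = {b}; new: +{b}
  A→S b: FOLLOW(S) ⊇ FIRST(b) = {b}; new: +{b}
  S→B A: FOLLOW(B) ⊇ FIRST(A) = {a,b,c}; new: +{a,c}
  S→B A: FOLLOW(A) ⊇ FOLLOW(S) ⊇ {$,b}; new: +{$,b}
  S: {$,b}  A: {$,b}  B: {a,b,c}
iter 2: — fixpoint
  S: {$,b}  A: {$,b}  B: {a,b,c}

FOLLOW(S) = ["$", "b"]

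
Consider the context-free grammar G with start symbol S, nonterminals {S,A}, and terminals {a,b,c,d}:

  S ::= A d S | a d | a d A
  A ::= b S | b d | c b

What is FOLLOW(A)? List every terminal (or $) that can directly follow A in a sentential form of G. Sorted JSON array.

FIRST sets, iterate to fixpoint:
[1]
  A via A→b S: +{b}
  A via A→c b: +{c}
  S via S→A d S: +{b,c}
  S via S→a d: +{a}
  FIRST(S)={a,b,c}  FIRST(A)={b,c}
[2] — fixpoint
  FIRST(S)={a,b,c}  FIRST(A)={b,c}

FOLLOW iteration:
initialize: $ ∈ FOLLOW(S)
pass 1:
  S→A d S: FOLLOW(A) ⊇ FIRST(d) = {d}; new: +{d}
  S→a d A: FOLLOW(A) ⊇ FOLLOW(S) ⊇ {$}; new: +{$}
  FOLLOW[S]={$}  FOLLOW[A]={$,d}
pass 2:
  A→b S: FOLLOW(S) ⊇ FOLLOW(A) ⊇ {$,d}; new: +{d}
  FOLLOW[S]={$,d}  FOLLOW[A]={$,d}
pass 3: (stable)
  FOLLOW[S]={$,d}  FOLLOW[A]={$,d}

FOLLOW(A) = ["$", "d"]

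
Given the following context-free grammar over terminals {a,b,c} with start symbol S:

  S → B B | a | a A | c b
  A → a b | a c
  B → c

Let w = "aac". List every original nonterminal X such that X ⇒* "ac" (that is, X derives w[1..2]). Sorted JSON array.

Convert to CNF:
  S -> B B | T0 A | T2 T1 | a
  A -> T0 T1 | T0 T2
  B -> c
  T0 -> a
  T1 -> b
  T2 -> c

CYK table (by increasing span) (cells [i..j] with 1 ≤ i ≤ j ≤ 2 only):
  [1..1]={S,T0}  "a"  orig:{S}
  [2..2]={B,T2}  "c"  orig:{B}
  [1..2]={A}  "ac"

Original NTs in T[1,2] deriving "ac": ["A"]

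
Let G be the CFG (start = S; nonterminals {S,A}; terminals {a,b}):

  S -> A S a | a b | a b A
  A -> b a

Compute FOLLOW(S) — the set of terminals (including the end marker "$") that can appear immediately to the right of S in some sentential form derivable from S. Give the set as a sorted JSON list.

FIRST sets, iterate to fixpoint:
[1]
  A via A→b a: +{b}
  S via S→A S a: +{b}
  S via S→a b: +{a}
  FIRST[S]={a,b}  FIRST[A]={b}
[2] — fixpoint
  FIRST[S]={a,b}  FIRST[A]={b}

FOLLOW iteration:
seed FOLLOW(S) with $
round 1:
  S→A S a: FOLLOW(A) ⊇ FIRST(S) = {a,b}; new: +{a,b}
  S→A S a: FOLLOW(S) ⊇ FIRST(a) = {a}; new: +{a}
  S→a b A: FOLLOW(A) ⊇ FOLLOW(S) ⊇ {$,a}; new: +{$}
  FOLLOW(S)={$,a}  FOLLOW(A)={$,a,b}
round 2: done
  FOLLOW(S)={$,a}  FOLLOW(A)={$,a,b}

FOLLOW(S) = ["$", "a"]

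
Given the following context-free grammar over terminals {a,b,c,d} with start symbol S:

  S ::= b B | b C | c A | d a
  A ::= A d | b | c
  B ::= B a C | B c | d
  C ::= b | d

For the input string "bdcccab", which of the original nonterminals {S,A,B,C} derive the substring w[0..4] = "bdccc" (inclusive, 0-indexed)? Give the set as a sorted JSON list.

Convert to CNF:
  S -> T0 T1 | T2 A | T3 B | T3 C
  A -> A T0 | b | c
  B -> B T2 | B X4 | d
  C -> b | d
  T0 -> d
  T1 -> a
  T2 -> c
  T3 -> b
  X4 -> T1 C

Fill CYK table bottom-up, restricted to cells inside w[0..4]:
  cell(0,0) b: {A,C,T3}  orig:{A,C}
  cell(1,1) d: {B,C,T0}  orig:{B,C}
  cell(2,2) c: {A,T2}  orig:{A}
  cell(3,3) c: {A,T2}  orig:{A}
  cell(4,4) c: {A,T2}  orig:{A}
  cell(0,1) bd: {A,S}
  cell(1,2) dc: {B}
  cell(2,3) cc: {S}
  cell(3,4) cc: {S}
  cell(0,2) bdc: {S}
  cell(1,3) dcc: {B}
  cell(2,4) ccc: ∅
  cell(0,3) bdcc: {S}
  cell(1,4) dccc: {B}
  cell(0,4) bdccc: {S}

Original NTs in T[0,4] deriving "bdccc": ["S"]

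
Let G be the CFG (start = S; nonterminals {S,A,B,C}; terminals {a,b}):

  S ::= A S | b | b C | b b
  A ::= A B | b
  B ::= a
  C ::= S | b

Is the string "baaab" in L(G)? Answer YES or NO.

Convert to CNF:
  S -> A S | T0 C | T0 T0 | b
  A -> A B | b
  B -> a
  C -> A S | T0 C | T0 T0 | b
  T0 -> b

CYK fill:
  T[0,0] 'b' = {A,C,S,T0}  orig:{A,C,S}
  T[1,1] 'a' = {B}
  T[2,2] 'a' = {B}
  T[3,3] 'a' = {B}
  T[4,4] 'b' = {A,C,S,T0}  orig:{A,C,S}
  T[0,1] 'ba' = {A}
  T[1,2] 'aa' = ∅
  T[2,3] 'aa' = ∅
  T[3,4] 'ab' = ∅
  T[0,2] 'baa' = {A}
  T[1,3] 'aaa' = ∅
  T[2,4] 'aab' = ∅
  T[0,3] 'baaa' = {A}
  T[1,4] 'aaab' = ∅
  T[0,4] 'baaab' = {C,S}

S ∈ T[0,4] ⇒ YES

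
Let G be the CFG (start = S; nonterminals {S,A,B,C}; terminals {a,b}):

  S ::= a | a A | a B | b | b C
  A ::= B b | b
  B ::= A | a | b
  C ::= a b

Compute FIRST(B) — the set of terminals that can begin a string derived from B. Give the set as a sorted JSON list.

Compute FIRST by fixpoint:
[1]
  A via A→b: +{b}
  B via B→A: +{b}
  B via B→a: +{a}
  C via C→a b: +{a}
  S via S→a: +{a}
  S via S→b: +{b}
  FIRST(S)={a,b}  FIRST(A)={b}  FIRST(B)={a,b}  FIRST(C)={a}
[2]
  A via A→B b: +{a}
  FIRST(S)={a,b}  FIRST(A)={a,b}  FIRST(B)={a,b}  FIRST(C)={a}
[3] done
  FIRST(S)={a,b}  FIRST(A)={a,b}  FIRST(B)={a,b}  FIRST(C)={a}

FIRST(B) = ["a", "b"]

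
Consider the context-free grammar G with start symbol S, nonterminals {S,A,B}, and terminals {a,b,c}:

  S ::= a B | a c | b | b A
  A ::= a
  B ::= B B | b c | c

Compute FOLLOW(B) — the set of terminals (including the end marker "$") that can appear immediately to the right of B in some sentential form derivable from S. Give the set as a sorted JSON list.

FIRST iteration:
round 1:
  A via A→a: +{a}
  B via B→b c: +{b}
  B via B→c: +{c}
  S via S→a B: +{a}
  S via S→b: +{b}
  FIRST[S]={a,b}  FIRST[A]={a}  FIRST[B]={b,c}
round 2: (no change)
  FIRST[S]={a,b}  FIRST[A]={a}  FIRST[B]={b,c}

FOLLOW iteration:
initialize: $ ∈ FOLLOW(S)
pass 1:
  B→B B: FOLLOW(B) ⊇ FIRST(B) = {b,c}; new: +{b,c}
  S→a B: FOLLOW(B) ⊇ FOLLOW(S) ⊇ {$}; new: +{$}
  S→b A: FOLLOW(A) ⊇ FOLLOW(S) ⊇ {$}; new: +{$}
  FOLLOW[S]={$}  FOLLOW[A]={$}  FOLLOW[B]={$,b,c}
pass 2: — fixpoint
  FOLLOW[S]={$}  FOLLOW[A]={$}  FOLLOW[B]={$,b,c}

FOLLOW(B) = ["$", "b", "c"]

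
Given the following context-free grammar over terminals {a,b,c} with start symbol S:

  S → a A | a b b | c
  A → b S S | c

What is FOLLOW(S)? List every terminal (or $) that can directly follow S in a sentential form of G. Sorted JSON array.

Compute FIRST by fixpoint:
iter 1:
  A via A→b S S: +{b}
  A via A→c: +{c}
  S via S→a A: +{a}
  S via S→c: +{c}
  S: {a,c}  A: {b,c}
iter 2: — fixpoint
  S: {a,c}  A: {b,c}

FOLLOW iteration:
initialize: $ ∈ FOLLOW(S)
round 1:
  A→b S S: FOLLOW(S) ⊇ FIRST(S) = {a,c}; new: +{a,c}
  S→a A: FOLLOW(A) ⊇ FOLLOW(S) ⊇ {$,a,c}; new: +{$,a,c}
  FOLLOW[S]={$,a,c}  FOLLOW[A]={$,a,c}
round 2: done
  FOLLOW[S]={$,a,c}  FOLLOW[A]={$,a,c}

FOLLOW(S) = ["$", "a", "c"]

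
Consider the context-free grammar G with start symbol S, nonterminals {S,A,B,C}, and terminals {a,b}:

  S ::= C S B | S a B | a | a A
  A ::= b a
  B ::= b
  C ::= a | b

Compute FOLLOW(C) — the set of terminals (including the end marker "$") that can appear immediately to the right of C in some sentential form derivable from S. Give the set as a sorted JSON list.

Compute FIRST by fixpoint:
pass 1:
  A via A→b a: +{b}
  B via B→b: +{b}
  C via C→a: +{a}
  C via C→b: +{b}
  S via S→C S B: +{a,b}
  FIRST(S)={a,b}  FIRST(A)={b}  FIRST(B)={b}  FIRST(C)={a,b}
pass 2: (stable)
  FIRST(S)={a,b}  FIRST(A)={b}  FIRST(B)={b}  FIRST(C)={a,b}

FOLLOW iteration:
FOLLOW(S) := {$}
[1]
  S→C S B: FOLLOW(C) ⊇ FIRST(S) = {a,b}; new: +{a,b}
  S→C S B: FOLLOW(S) ⊇ FIRST(B) = {b}; new: +{b}
  S→C S B: FOLLOW(B) ⊇ FOLLOW(S) ⊇ {$,b}; new: +{$,b}
  S→S a B: FOLLOW(S) ⊇ FIRST(a) = {a}; new: +{a}
  S→S a B: FOLLOW(B) ⊇ FOLLOW(S) ⊇ {$,a,b}; new: +{a}
  S→a A: FOLLOW(A) ⊇ FOLLOW(S) ⊇ {$,a,b}; new: +{$,a,b}
  S: {$,a,b}  A: {$,a,b}  B: {$,a,b}  C: {a,b}
[2] (stable)
  S: {$,a,b}  A: {$,a,b}  B: {$,a,b}  C: {a,b}

FOLLOW(C) = ["a", "b"]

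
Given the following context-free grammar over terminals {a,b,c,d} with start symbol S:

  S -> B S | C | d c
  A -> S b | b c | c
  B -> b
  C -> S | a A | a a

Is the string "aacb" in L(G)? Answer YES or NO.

CNF form of G:
  S -> B S | T2 A | T2 T2 | T3 T1
  A -> S T0 | T0 T1 | c
  B -> b
  C -> B S | T2 A | T2 T2 | T3 T1
  T0 -> b
  T1 -> c
  T2 -> a
  T3 -> d

CYK table (by increasing span):
  cell(0,0) a: {T2}  orig:{}
  cell(1,1) a: {T2}  orig:{}
  cell(2,2) c: {A,T1}  orig:{A}
  cell(3,3) b: {B,T0}  orig:{B}
  cell(0,1) aa: {C,S}
  cell(1,2) ac: {C,S}
  cell(2,3) cb: ∅
  cell(0,2) aac: ∅
  cell(1,3) acb: {A}
  cell(0,3) aacb: {C,S}

S ∈ T[0,3] ⇒ YES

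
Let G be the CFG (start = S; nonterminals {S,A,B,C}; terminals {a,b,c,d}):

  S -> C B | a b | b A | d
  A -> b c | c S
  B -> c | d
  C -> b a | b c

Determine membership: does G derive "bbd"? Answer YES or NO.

CNF form of G:
  S -> C B | T0 A | T2 T0 | d
  A -> T0 T1 | T1 S
  B -> c | d
  C -> T0 T1 | T0 T2
  T0 -> b
  T1 -> c
  T2 -> a

CYK table (by increasing span):
  cell(0,0) b: {T0}  orig:{}
  cell(1,1) b: {T0}  orig:{}
  cell(2,2) d: {B,S}
  cell(0,1) bb: ∅
  cell(1,2) bd: ∅
  cell(0,2) bbd: ∅

S ∉ T[0,2] ⇒ NO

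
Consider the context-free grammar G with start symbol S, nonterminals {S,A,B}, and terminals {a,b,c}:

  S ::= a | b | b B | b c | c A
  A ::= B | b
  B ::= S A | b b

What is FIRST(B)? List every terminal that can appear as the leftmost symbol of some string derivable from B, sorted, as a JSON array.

FIRST sets, iterate to fixpoint:
round 1:
  A via A→b: +{b}
  B via B→b b: +{b}
  S via S→a: +{a}
  S via S→b: +{b}
  S via S→c A: +{c}
  S: {a,b,c}  A: {b}  B: {b}
round 2:
  B via B→S A: +{a,c}
  S: {a,b,c}  A: {b}  B: {a,b,c}
round 3:
  A via A→B: +{a,c}
  S: {a,b,c}  A: {a,b,c}  B: {a,b,c}
round 4: (no change)
  S: {a,b,c}  A: {a,b,c}  B: {a,b,c}

FIRST(B) = ["a", "b", "c"]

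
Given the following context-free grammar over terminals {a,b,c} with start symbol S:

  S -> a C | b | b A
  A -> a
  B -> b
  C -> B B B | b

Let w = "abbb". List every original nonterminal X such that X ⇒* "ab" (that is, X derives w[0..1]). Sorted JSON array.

CNF form of G:
  S -> T0 C | T1 A | b
  A -> a
  B -> b
  C -> B X2 | b
  T0 -> a
  T1 -> b
  X2 -> B B

CYK fill — only the sub-triangle for w[0..1]:
  [0..0]={A,T0}  "a"  orig:{A}
  [1..1]={B,C,S,T1}  "b"  orig:{B,C,S}
  [0..1]={S}  "ab"

Original NTs in T[0,1] deriving "ab": ["S"]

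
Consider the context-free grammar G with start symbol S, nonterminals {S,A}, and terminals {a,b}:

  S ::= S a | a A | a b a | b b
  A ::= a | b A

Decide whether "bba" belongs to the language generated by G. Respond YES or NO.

CNF form of G:
  S -> S T1 | T0 T0 | T1 A | T1 X2
  A -> T0 A | a
  T0 -> b
  T1 -> a
  X2 -> T0 T1

Fill CYK table bottom-up:
  cell(0,0) b: {T0}  orig:{}
  cell(1,1) b: {T0}  orig:{}
  cell(2,2) a: {A,T1}  orig:{A}
  cell(0,1) bb: {S}
  cell(1,2) ba: {A,X2}  orig:{A}
  cell(0,2) bba: {A,S}

S ∈ T[0,2] ⇒ YES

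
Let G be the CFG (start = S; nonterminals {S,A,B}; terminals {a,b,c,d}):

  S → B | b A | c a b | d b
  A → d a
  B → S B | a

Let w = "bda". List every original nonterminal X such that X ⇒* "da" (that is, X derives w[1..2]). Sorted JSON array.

CNF form of G:
  S -> S B | T0 T2 | T2 A | T3 X4 | a
  A -> T0 T1
  B -> S B | a
  T0 -> d
  T1 -> a
  T2 -> b
  T3 -> c
  X4 -> T1 T2

CYK fill (cells [i..j] with 1 ≤ i ≤ j ≤ 2 only):
  T[1,1] 'd' = {T0}  orig:{}
  T[2,2] 'a' = {B,S,T1}  orig:{B,S}
  T[1,2] 'da' = {A}

Original NTs in T[1,2] deriving "da": ["A"]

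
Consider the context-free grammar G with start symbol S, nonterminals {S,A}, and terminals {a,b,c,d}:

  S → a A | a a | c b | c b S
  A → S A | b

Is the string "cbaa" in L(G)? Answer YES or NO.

CNF form of G:
  S -> T0 A | T0 T0 | T1 T2 | T1 X3
  A -> S A | b
  T0 -> a
  T1 -> c
  T2 -> b
  X3 -> T2 S

CYK table (by increasing span):
  T[0,0] 'c' = {T1}  orig:{}
  T[1,1] 'b' = {A,T2}  orig:{A}
  T[2,2] 'a' = {T0}  orig:{}
  T[3,3] 'a' = {T0}  orig:{}
  T[0,1] 'cb' = {S}
  T[1,2] 'ba' = ∅
  T[2,3] 'aa' = {S}
  T[0,2] 'cba' = ∅
  T[1,3] 'baa' = {X3}  orig:{}
  T[0,3] 'cbaa' = {S}

S ∈ T[0,3] ⇒ YES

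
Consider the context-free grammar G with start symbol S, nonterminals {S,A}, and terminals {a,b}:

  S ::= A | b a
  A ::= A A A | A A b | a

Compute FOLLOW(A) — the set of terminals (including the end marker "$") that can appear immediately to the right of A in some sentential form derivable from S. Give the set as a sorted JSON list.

FIRST iteration:
[1]
  A via A→a: +{a}
  S via S→A: +{a}
  S via S→b a: +{b}
  FIRST[S]={a,b}  FIRST[A]={a}
[2] — fixpoint
  FIRST[S]={a,b}  FIRST[A]={a}

FOLLOW sets:
FOLLOW(S) := {$}
pass 1:
  A→A A A: FOLLOW(A) ⊇ FIRST(A) = {a}; new: +{a}
  A→A A b: FOLLOW(A) ⊇ FIRST(b) = {b}; new: +{b}
  S→A: FOLLOW(A) ⊇ FOLLOW(S) ⊇ {$}; new: +{$}
  S: {$}  A: {$,a,b}
pass 2: — fixpoint
  S: {$}  A: {$,a,b}

FOLLOW(A) = ["$", "a", "b"]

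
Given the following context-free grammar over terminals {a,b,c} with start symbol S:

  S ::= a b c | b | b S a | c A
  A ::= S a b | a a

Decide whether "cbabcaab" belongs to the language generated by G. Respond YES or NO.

CNF form of G:
  S -> T0 X4 | T1 X5 | T2 A | b
  A -> S X3 | T0 T0
  T0 -> a
  T1 -> b
  T2 -> c
  X3 -> T0 T1
  X4 -> T1 T2
  X5 -> S T0

Fill CYK table bottom-up:
  cell(0,0) c: {T2}  orig:{}
  cell(1,1) b: {S,T1}  orig:{S}
  cell(2,2) a: {T0}  orig:{}
  cell(3,3) b: {S,T1}  orig:{S}
  cell(4,4) c: {T2}  orig:{}
  cell(5,5) a: {T0}  orig:{}
  cell(6,6) a: {T0}  orig:{}
  cell(7,7) b: {S,T1}  orig:{S}
  cell(0,1) cb: ∅
  cell(1,2) ba: {X5}  orig:{}
  cell(2,3) ab: {X3}  orig:{}
  cell(3,4) bc: {X4}  orig:{}
  cell(4,5) ca: ∅
  cell(5,6) aa: {A}
  cell(6,7) ab: {X3}  orig:{}
  cell(0,2) cba: ∅
  cell(1,3) bab: {A}
  cell(2,4) abc: {S}
  cell(3,5) bca: ∅
  cell(4,6) caa: {S}
  cell(5,7) aab: ∅
  cell(0,3) cbab: {S}
  cell(1,4) babc: ∅
  cell(2,5) abca: {X5}  orig:{}
  cell(3,6) bcaa: ∅
  cell(4,7) caab: ∅
  cell(0,4) cbabc: ∅
  cell(1,5) babca: {S}
  cell(2,6) abcaa: ∅
  cell(3,7) bcaab: ∅
  cell(0,5) cbabca: ∅
  cell(1,6) babcaa: {X5}  orig:{}
  cell(2,7) abcaab: ∅
  cell(0,6) cbabcaa: ∅
  cell(1,7) babcaab: {A}
  cell(0,7) cbabcaab: {S}

S ∈ T[0,7] ⇒ YES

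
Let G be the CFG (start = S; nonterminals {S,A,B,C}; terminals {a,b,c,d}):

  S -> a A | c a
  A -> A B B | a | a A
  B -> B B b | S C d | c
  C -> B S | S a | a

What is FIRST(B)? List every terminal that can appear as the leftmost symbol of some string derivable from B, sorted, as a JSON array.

FIRST sets, iterate to fixpoint:
iter 1:
  A via A→a: +{a}
  B via B→c: +{c}
  C via C→B S: +{c}
  C via C→a: +{a}
  S via S→a A: +{a}
  S via S→c a: +{c}
  FIRST(S)={a,c}  FIRST(A)={a}  FIRST(B)={c}  FIRST(C)={a,c}
iter 2:
  B via B→S C d: +{a}
  FIRST(S)={a,c}  FIRST(A)={a}  FIRST(B)={a,c}  FIRST(C)={a,c}
iter 3: (no change)
  FIRST(S)={a,c}  FIRST(A)={a}  FIRST(B)={a,c}  FIRST(C)={a,c}

FIRST(B) = ["a", "c"]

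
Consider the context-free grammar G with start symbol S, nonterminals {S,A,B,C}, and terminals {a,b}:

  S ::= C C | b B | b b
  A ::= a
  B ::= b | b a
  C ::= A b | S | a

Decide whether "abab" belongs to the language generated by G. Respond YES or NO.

CNF form of G:
  S -> C C | T0 B | T0 T0
  A -> a
  B -> T0 T1 | b
  C -> A T0 | C C | T0 B | T0 T0 | a
  T0 -> b
  T1 -> a

CYK table (by increasing span):
  [0..0]={A,C,T1}  "a"  orig:{A,C}
  [1..1]={B,T0}  "b"  orig:{B}
  [2..2]={A,C,T1}  "a"  orig:{A,C}
  [3..3]={B,T0}  "b"  orig:{B}
  [0..1]={C}  "ab"
  [1..2]={B}  "ba"
  [2..3]={C}  "ab"
  [0..2]={C,S}  "aba"
  [1..3]=∅  "bab"
  [0..3]={C,S}  "abab"

S ∈ T[0,3] ⇒ YES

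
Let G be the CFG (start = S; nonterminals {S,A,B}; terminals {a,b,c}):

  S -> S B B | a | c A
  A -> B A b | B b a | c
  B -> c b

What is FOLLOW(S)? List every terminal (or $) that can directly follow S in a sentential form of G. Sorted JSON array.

FIRST sets, iterate to fixpoint:
pass 1:
  A via A→c: +{c}
  B via B→c b: +{c}
  S via S→a: +{a}
  S via S→c A: +{c}
  FIRST(S)={a,c}  FIRST(A)={c}  FIRST(B)={c}
pass 2: (stable)
  FIRST(S)={a,c}  FIRST(A)={c}  FIRST(B)={c}

Compute FOLLOW by fixpoint:
seed FOLLOW(S) with $
iter 1:
  A→B A b: FOLLOW(B) ⊇ FIRST(A) = {c}; new: +{c}
  A→B A b: FOLLOW(A) ⊇ FIRST(b) = {b}; new: +{b}
  A→B b a: FOLLOW(B) ⊇ FIRST(b) = {b}; new: +{b}
  S→S B B: FOLLOW(S) ⊇ FIRST(B) = {c}; new: +{c}
  S→S B B: FOLLOW(B) ⊇ FOLLOW(S) ⊇ {$,c}; new: +{$}
  S→c A: FOLLOW(A) ⊇ FOLLOW(S) ⊇ {$,c}; new: +{$,c}
  FOLLOW[S]={$,c}  FOLLOW[A]={$,b,c}  FOLLOW[B]={$,b,c}
iter 2: done
  FOLLOW[S]={$,c}  FOLLOW[A]={$,b,c}  FOLLOW[B]={$,b,c}

FOLLOW(S) = ["$", "c"]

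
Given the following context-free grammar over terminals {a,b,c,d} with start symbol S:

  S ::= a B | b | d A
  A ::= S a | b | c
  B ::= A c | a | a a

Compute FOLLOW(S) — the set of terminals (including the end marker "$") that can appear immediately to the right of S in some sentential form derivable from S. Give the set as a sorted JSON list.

FIRST iteration:
pass 1:
  A via A→b: +{b}
  A via A→c: +{c}
  B via B→A c: +{b,c}
  B via B→a: +{a}
  S via S→a B: +{a}
  S via S→b: +{b}
  S via S→d A: +{d}
  S: {a,b,d}  A: {b,c}  B: {a,b,c}
pass 2:
  A via A→S a: +{a,d}
  B via B→A c: +{d}
  S: {a,b,d}  A: {a,b,c,d}  B: {a,b,c,d}
pass 3: (stable)
  S: {a,b,d}  A: {a,b,c,d}  B: {a,b,c,d}

FOLLOW sets:
FOLLOW(S) := {$}
round 1:
  A→S a: FOLLOW(S) ⊇ FIRST(a) = {a}; new: +{a}
  B→A c: FOLLOW(A) ⊇ FIRST(c) = {c}; new: +{c}
  S→a B: FOLLOW(B) ⊇ FOLLOW(S) ⊇ {$,a}; new: +{$,a}
  S→d A: FOLLOW(A) ⊇ FOLLOW(S) ⊇ {$,a}; new: +{$,a}
  FOLLOW(S)={$,a}  FOLLOW(A)={$,a,c}  FOLLOW(B)={$,a}
round 2: (no change)
  FOLLOW(S)={$,a}  FOLLOW(A)={$,a,c}  FOLLOW(B)={$,a}

FOLLOW(S) = ["$", "a"]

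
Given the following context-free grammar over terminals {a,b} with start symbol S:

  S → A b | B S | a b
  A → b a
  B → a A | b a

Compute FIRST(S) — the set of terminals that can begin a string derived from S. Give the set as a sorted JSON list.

Compute FIRST by fixpoint:
pass 1:
  A via A→b a: +{b}
  B via B→a A: +{a}
  B via B→b a: +{b}
  S via S→A b: +{b}
  S via S→B S: +{a}
  S: {a,b}  A: {b}  B: {a,b}
pass 2: (no change)
  S: {a,b}  A: {b}  B: {a,b}

FIRST(S) = ["a", "b"]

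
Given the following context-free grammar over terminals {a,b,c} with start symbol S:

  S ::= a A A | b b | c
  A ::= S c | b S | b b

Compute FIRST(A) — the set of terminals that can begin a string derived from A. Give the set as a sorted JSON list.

FIRST sets, iterate to fixpoint:
round 1:
  A via A→b S: +{b}
  S via S→a A A: +{a}
  S via S→b b: +{b}
  S via S→c: +{c}
  FIRST[S]={a,b,c}  FIRST[A]={b}
round 2:
  A via A→S c: +{a,c}
  FIRST[S]={a,b,c}  FIRST[A]={a,b,c}
round 3: (no change)
  FIRST[S]={a,b,c}  FIRST[A]={a,b,c}

FIRST(A) = ["a", "b", "c"]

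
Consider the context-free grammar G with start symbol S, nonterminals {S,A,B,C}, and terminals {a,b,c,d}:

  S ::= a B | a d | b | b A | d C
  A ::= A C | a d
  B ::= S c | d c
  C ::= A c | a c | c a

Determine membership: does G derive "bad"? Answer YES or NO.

Convert to CNF:
  S -> T0 B | T0 T1 | T1 C | T3 A | b
  A -> A C | T0 T1
  B -> S T2 | T1 T2
  C -> A T2 | T0 T2 | T2 T0
  T0 -> a
  T1 -> d
  T2 -> c
  T3 -> b

CYK table (by increasing span):
  [0..0]={S,T3}  "b"  orig:{S}
  [1..1]={T0}  "a"  orig:{}
  [2..2]={T1}  "d"  orig:{}
  [0..1]=∅  "ba"
  [1..2]={A,S}  "ad"
  [0..2]={S}  "bad"

S ∈ T[0,2] ⇒ YES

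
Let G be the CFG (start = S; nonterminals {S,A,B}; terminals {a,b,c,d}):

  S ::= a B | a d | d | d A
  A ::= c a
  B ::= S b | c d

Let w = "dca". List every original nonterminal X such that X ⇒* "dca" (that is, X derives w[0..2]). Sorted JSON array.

Convert to CNF:
  S -> T1 B | T1 T3 | T3 A | d
  A -> T0 T1
  B -> S T2 | T0 T3
  T0 -> c
  T1 -> a
  T2 -> b
  T3 -> d

Fill CYK table bottom-up (cells [i..j] with 0 ≤ i ≤ j ≤ 2 only):
  T[0,0] 'd' = {S,T3}  orig:{S}
  T[1,1] 'c' = {T0}  orig:{}
  T[2,2] 'a' = {T1}  orig:{}
  T[0,1] 'dc' = ∅
  T[1,2] 'ca' = {A}
  T[0,2] 'dca' = {S}

Original NTs in T[0,2] deriving "dca": ["S"]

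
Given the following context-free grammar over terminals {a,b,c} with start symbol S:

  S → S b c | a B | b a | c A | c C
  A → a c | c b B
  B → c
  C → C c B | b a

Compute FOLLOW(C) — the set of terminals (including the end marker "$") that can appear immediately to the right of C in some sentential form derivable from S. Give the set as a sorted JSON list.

FIRST iteration:
iter 1:
  A via A→a c: +{a}
  A via A→c b B: +{c}
  B via B→c: +{c}
  C via C→b a: +{b}
  S via S→a B: +{a}
  S via S→b a: +{b}
  S via S→c A: +{c}
  FIRST[S]={a,b,c}  FIRST[A]={a,c}  FIRST[B]={c}  FIRST[C]={b}
iter 2: done
  FIRST[S]={a,b,c}  FIRST[A]={a,c}  FIRST[B]={c}  FIRST[C]={b}

FOLLOW sets:
seed FOLLOW(S) with $
pass 1:
  C→C c B: FOLLOW(C) ⊇ FIRST(c) = {c}; new: +{c}
  C→C c B: FOLLOW(B) ⊇ FOLLOW(C) ⊇ {c}; new: +{c}
  S→S b c: FOLLOW(S) ⊇ FIRST(b) = {b}; new: +{b}
  S→a B: FOLLOW(B) ⊇ FOLLOW(S) ⊇ {$,b}; new: +{$,b}
  S→c A: FOLLOW(A) ⊇ FOLLOW(S) ⊇ {$,b}; new: +{$,b}
  S→c C: FOLLOW(C) ⊇ FOLLOW(S) ⊇ {$,b}; new: +{$,b}
  FOLLOW(S)={$,b}  FOLLOW(A)={$,b}  FOLLOW(B)={$,b,c}  FOLLOW(C)={$,b,c}
pass 2: (stable)
  FOLLOW(S)={$,b}  FOLLOW(A)={$,b}  FOLLOW(B)={$,b,c}  FOLLOW(C)={$,b,c}

FOLLOW(C) = ["$", "b", "c"]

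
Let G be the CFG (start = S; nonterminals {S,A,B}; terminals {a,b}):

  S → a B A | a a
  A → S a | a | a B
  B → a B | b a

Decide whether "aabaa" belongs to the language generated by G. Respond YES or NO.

CNF form of G:
  S -> T0 T0 | T0 X2
  A -> S T0 | T0 B | a
  B -> T0 B | T1 T0
  T0 -> a
  T1 -> b
  X2 -> B A

CYK fill:
  [0..0]={A,T0}  "a"  orig:{A}
  [1..1]={A,T0}  "a"  orig:{A}
  [2..2]={T1}  "b"  orig:{}
  [3..3]={A,T0}  "a"  orig:{A}
  [4..4]={A,T0}  "a"  orig:{A}
  [0..1]={S}  "aa"
  [1..2]=∅  "ab"
  [2..3]={B}  "ba"
  [3..4]={S}  "aa"
  [0..2]=∅  "aab"
  [1..3]={A,B}  "aba"
  [2..4]={X2}  "baa"  orig:{}
  [0..3]={A,B}  "aaba"
  [1..4]={S,X2}  "abaa"  orig:{S}
  [0..4]={S,X2}  "aabaa"  orig:{S}

S ∈ T[0,4] ⇒ YES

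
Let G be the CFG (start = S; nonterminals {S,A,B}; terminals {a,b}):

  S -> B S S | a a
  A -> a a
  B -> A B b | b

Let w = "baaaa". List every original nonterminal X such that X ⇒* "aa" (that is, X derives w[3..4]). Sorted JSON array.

CNF form of G:
  S -> B X3 | T0 T0
  A -> T0 T0
  B -> A X2 | b
  T0 -> a
  T1 -> b
  X2 -> B T1
  X3 -> S S

Fill CYK table bottom-up, restricted to cells inside w[3..4]:
  cell(3,3) a: {T0}  orig:{}
  cell(4,4) a: {T0}  orig:{}
  cell(3,4) aa: {A,S}

Original NTs in T[3,4] deriving "aa": ["A", "S"]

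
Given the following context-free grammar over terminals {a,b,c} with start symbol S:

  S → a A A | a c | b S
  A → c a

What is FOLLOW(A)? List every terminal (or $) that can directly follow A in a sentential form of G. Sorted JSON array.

Compute FIRST by fixpoint:
round 1:
  A via A→c a: +{c}
  S via S→a A A: +{a}
  S via S→b S: +{b}
  FIRST[S]={a,b}  FIRST[A]={c}
round 2: — fixpoint
  FIRST[S]={a,b}  FIRST[A]={c}

Compute FOLLOW by fixpoint:
FOLLOW(S) := {$}
[1]
  S→a A A: FOLLOW(A) ⊇ FIRST(A) = {c}; new: +{c}
  S→a A A: FOLLOW(A) ⊇ FOLLOW(S) ⊇ {$}; new: +{$}
  FOLLOW(S)={$}  FOLLOW(A)={$,c}
[2] (no change)
  FOLLOW(S)={$}  FOLLOW(A)={$,c}

FOLLOW(A) = ["$", "c"]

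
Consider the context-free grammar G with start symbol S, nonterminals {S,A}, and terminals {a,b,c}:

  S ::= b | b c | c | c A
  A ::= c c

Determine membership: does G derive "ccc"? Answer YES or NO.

CNF form of G:
  S -> T0 A | T1 T0 | b | c
  A -> T0 T0
  T0 -> c
  T1 -> b

CYK fill:
  T[0,0] 'c' = {S,T0}  orig:{S}
  T[1,1] 'c' = {S,T0}  orig:{S}
  T[2,2] 'c' = {S,T0}  orig:{S}
  T[0,1] 'cc' = {A}
  T[1,2] 'cc' = {A}
  T[0,2] 'ccc' = {S}

S ∈ T[0,2] ⇒ YES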